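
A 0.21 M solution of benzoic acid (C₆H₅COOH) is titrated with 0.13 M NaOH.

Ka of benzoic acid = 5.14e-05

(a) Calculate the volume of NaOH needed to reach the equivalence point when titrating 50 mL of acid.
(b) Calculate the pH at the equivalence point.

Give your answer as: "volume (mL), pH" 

moles acid = 0.21 × 50/1000 = 0.0105 mol; V_base = moles/0.13 × 1000 = 80.8 mL. At equivalence only the conjugate base is present: [A⁻] = 0.0105/0.131 = 8.0294e-02 M. Kb = Kw/Ka = 1.95e-10; [OH⁻] = √(Kb × [A⁻]) = 3.9524e-06; pOH = 5.40; pH = 14 - pOH = 8.60.

V = 80.8 mL, pH = 8.60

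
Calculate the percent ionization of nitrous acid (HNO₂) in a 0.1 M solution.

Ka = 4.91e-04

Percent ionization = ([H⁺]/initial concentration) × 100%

Using Ka equilibrium: x² + Ka×x - Ka×C = 0. Solving: [H⁺] = 6.7659e-03. Percent = (6.7659e-03/0.1) × 100

Percent ionization = 6.77%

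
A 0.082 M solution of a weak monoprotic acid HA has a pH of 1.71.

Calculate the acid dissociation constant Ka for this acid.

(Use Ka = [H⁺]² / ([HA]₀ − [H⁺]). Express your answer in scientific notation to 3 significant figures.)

[H⁺] = 10^(−pH) = 10^(−1.71) = 1.950e-02 M. For HA ⇌ H⁺ + A⁻, Ka = [H⁺][A⁻]/[HA] = [H⁺]² / ([HA]₀ − [H⁺]) = (1.950e-02)² / (0.082 − 1.950e-02) = 6.08e-03.

K_a = 6.08e-03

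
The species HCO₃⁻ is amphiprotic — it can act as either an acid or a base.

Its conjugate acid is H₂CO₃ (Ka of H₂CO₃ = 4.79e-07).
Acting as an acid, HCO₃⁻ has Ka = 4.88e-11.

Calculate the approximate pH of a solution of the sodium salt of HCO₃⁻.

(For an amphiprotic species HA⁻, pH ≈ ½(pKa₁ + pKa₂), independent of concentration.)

pKa₁ = -log(4.79e-07) = 6.32; pKa₂ = -log(4.88e-11) = 10.31. For an amphiprotic species, pH ≈ ½(pKa₁ + pKa₂) = ½(6.32 + 10.31) = 8.32.

pH = 8.32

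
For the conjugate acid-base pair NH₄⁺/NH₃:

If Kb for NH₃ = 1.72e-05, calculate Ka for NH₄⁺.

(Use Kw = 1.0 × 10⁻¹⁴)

For a conjugate pair Ka × Kb = Kw, so Ka = Kw/Kb = 1.0 × 10⁻¹⁴ / 1.72e-05 = 5.81e-10.

K_a = 5.81e-10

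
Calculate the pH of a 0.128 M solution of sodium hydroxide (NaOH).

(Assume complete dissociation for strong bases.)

[OH⁻] = 0.128 M for strong base. pOH = -log[OH⁻] = 0.89, pH = 14 - pOH

pH = 13.11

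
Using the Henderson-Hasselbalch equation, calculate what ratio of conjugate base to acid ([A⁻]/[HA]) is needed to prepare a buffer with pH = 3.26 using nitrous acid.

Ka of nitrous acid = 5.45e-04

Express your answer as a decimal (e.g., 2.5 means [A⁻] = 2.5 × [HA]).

pKa = -log(5.45e-04) = 3.2636. pH = pKa + log([A⁻]/[HA]), so log([A⁻]/[HA]) = pH − pKa = 3.26 − 3.2636 = -0.0036. [A⁻]/[HA] = 10^(-0.0036) = 0.992

[A⁻]/[HA] = 0.992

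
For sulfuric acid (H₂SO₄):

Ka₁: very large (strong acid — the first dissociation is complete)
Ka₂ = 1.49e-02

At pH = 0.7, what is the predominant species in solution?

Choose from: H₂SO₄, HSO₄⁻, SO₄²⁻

The first dissociation is complete, so H₂SO₄ itself is never the predominant species in water; pKa₂ = -log(1.49e-02) = 1.83. For a polyprotic acid the predominant species crosses at each pKa: below pKa_n the protonated form dominates, above it the deprotonated form does. At pH = 0.7, the predominant species is HSO₄⁻.

HSO₄⁻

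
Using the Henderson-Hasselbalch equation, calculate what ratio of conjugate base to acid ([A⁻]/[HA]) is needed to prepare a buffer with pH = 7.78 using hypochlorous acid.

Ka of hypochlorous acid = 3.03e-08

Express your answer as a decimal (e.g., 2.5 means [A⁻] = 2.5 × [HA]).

pKa = -log(3.03e-08) = 7.5186. pH = pKa + log([A⁻]/[HA]), so log([A⁻]/[HA]) = pH − pKa = 7.78 − 7.5186 = 0.2614. [A⁻]/[HA] = 10^(0.2614) = 1.83

[A⁻]/[HA] = 1.83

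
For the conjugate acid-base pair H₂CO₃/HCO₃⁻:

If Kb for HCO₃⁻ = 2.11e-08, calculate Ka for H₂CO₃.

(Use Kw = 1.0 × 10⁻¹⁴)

For a conjugate pair Ka × Kb = Kw, so Ka = Kw/Kb = 1.0 × 10⁻¹⁴ / 2.11e-08 = 4.74e-07.

K_a = 4.74e-07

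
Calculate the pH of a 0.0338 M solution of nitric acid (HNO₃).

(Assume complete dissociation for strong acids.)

[H⁺] = 0.0338 M for strong acid. pH = -log[H⁺] = -log(0.0338)

pH = 1.47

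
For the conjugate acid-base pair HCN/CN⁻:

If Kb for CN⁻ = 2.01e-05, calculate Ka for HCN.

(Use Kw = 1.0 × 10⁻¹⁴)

For a conjugate pair Ka × Kb = Kw, so Ka = Kw/Kb = 1.0 × 10⁻¹⁴ / 2.01e-05 = 4.98e-10.

K_a = 4.98e-10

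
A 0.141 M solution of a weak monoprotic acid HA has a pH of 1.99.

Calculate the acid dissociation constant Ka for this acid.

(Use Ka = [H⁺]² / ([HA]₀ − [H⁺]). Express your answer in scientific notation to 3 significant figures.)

[H⁺] = 10^(−pH) = 10^(−1.99) = 1.023e-02 M. For HA ⇌ H⁺ + A⁻, Ka = [H⁺][A⁻]/[HA] = [H⁺]² / ([HA]₀ − [H⁺]) = (1.023e-02)² / (0.141 − 1.023e-02) = 8.01e-04.

K_a = 8.01e-04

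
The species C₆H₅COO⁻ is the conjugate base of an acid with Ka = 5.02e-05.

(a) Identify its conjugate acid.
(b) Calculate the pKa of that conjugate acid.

(a) The conjugate acid is formed by adding one H⁺ to C₆H₅COO⁻, giving C₆H₅COOH. (b) pKa = -log(Ka) = -log(5.02e-05) = 4.30.

Conjugate acid: C₆H₅COOH; pK_a = 4.30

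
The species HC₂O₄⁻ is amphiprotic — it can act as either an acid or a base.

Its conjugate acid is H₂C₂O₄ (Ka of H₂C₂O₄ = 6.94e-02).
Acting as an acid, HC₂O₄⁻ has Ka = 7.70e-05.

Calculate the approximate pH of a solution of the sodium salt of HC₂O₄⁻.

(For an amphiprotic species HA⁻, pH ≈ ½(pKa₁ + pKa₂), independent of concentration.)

pKa₁ = -log(6.94e-02) = 1.16; pKa₂ = -log(7.70e-05) = 4.11. For an amphiprotic species, pH ≈ ½(pKa₁ + pKa₂) = ½(1.16 + 4.11) = 2.64.

pH = 2.64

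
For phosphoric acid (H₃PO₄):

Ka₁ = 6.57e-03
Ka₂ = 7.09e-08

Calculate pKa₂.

pKa₂ = -log(Ka₂) = -log(7.09e-08) = 7.15.

pK_{a2} = 7.15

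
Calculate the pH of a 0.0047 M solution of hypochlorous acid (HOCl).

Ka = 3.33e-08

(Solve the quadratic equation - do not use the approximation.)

x² + Ka×x - Ka×C = 0. Using quadratic formula: [H⁺] = 1.2494e-05

pH = 4.90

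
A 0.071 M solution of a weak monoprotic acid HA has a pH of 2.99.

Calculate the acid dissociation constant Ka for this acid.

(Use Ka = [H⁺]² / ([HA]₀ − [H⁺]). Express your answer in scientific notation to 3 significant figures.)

[H⁺] = 10^(−pH) = 10^(−2.99) = 1.023e-03 M. For HA ⇌ H⁺ + A⁻, Ka = [H⁺][A⁻]/[HA] = [H⁺]² / ([HA]₀ − [H⁺]) = (1.023e-03)² / (0.071 − 1.023e-03) = 1.50e-05.

K_a = 1.50e-05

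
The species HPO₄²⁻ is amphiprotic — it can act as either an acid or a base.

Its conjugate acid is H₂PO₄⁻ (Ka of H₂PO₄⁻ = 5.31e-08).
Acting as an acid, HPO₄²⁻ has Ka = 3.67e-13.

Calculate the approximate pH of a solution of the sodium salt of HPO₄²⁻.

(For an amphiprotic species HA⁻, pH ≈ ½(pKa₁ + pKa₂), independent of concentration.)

pKa₁ = -log(5.31e-08) = 7.27; pKa₂ = -log(3.67e-13) = 12.44. For an amphiprotic species, pH ≈ ½(pKa₁ + pKa₂) = ½(7.27 + 12.44) = 9.86.

pH = 9.86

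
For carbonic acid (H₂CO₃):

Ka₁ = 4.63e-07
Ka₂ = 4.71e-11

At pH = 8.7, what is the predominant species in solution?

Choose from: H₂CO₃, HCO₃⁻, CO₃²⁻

pKa₁ = 6.33, pKa₂ = 10.33. For a polyprotic acid the predominant species crosses at each pKa: below pKa_n the protonated form dominates, above it the deprotonated form does. At pH = 8.7, the predominant species is HCO₃⁻.

HCO₃⁻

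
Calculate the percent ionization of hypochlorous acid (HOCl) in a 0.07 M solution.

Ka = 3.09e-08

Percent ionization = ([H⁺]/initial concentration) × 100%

Using Ka equilibrium: x² + Ka×x - Ka×C = 0. Solving: [H⁺] = 4.6493e-05. Percent = (4.6493e-05/0.07) × 100

Percent ionization = 0.0664%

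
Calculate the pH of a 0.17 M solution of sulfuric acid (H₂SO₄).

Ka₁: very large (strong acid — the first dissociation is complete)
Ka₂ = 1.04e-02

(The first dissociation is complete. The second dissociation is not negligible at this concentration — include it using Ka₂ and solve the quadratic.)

First dissociation is complete: [H⁺]₀ = [HSO₄⁻]₀ = C = 0.17 M. Second dissociation HSO₄⁻ ⇌ H⁺ + SO₄²⁻: let x = [SO₄²⁻]. Ka₂ = (C + x)·x / (C − x) = 1.04e-02 → x² + (C + Ka₂)·x − Ka₂·C = 0 → x² + 0.18040·x − 1.768e-03 = 0. x = (−0.18040 + √(0.18040² + 4 × 1.768e-03)) / 2 = 9.3190e-03 M. [H⁺] = C + x = 0.17 + 9.3190e-03 = 1.7932e-01 M. pH = -log(1.7932e-01) = 0.75.

pH = 0.75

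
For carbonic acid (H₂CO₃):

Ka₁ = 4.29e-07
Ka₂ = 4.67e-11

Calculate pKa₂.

pKa₂ = -log(Ka₂) = -log(4.67e-11) = 10.33.

pK_{a2} = 10.33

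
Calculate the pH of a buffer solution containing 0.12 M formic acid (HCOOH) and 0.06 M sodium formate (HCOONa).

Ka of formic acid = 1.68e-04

pKa = -log(1.68e-04) = 3.77. pH = pKa + log([A⁻]/[HA]) = 3.77 + log(0.06/0.12)

pH = 3.47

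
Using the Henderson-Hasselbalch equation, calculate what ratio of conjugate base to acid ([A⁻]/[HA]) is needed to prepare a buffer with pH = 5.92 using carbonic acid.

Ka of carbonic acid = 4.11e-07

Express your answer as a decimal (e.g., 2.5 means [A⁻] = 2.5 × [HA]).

pKa = -log(4.11e-07) = 6.3862. pH = pKa + log([A⁻]/[HA]), so log([A⁻]/[HA]) = pH − pKa = 5.92 − 6.3862 = -0.4662. [A⁻]/[HA] = 10^(-0.4662) = 0.342

[A⁻]/[HA] = 0.342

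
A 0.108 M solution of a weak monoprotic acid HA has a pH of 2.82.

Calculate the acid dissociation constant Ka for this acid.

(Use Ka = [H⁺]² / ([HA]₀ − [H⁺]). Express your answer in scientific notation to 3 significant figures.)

[H⁺] = 10^(−pH) = 10^(−2.82) = 1.514e-03 M. For HA ⇌ H⁺ + A⁻, Ka = [H⁺][A⁻]/[HA] = [H⁺]² / ([HA]₀ − [H⁺]) = (1.514e-03)² / (0.108 − 1.514e-03) = 2.15e-05.

K_a = 2.15e-05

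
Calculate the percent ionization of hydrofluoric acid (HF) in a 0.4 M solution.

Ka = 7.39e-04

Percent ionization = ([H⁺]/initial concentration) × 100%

Using Ka equilibrium: x² + Ka×x - Ka×C = 0. Solving: [H⁺] = 1.6827e-02. Percent = (1.6827e-02/0.4) × 100

Percent ionization = 4.21%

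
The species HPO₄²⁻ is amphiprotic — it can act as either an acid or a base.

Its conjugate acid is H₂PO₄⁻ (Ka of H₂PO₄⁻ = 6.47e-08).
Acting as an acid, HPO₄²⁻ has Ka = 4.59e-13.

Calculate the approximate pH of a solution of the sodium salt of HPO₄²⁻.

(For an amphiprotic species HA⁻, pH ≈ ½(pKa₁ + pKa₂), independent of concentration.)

pKa₁ = -log(6.47e-08) = 7.19; pKa₂ = -log(4.59e-13) = 12.34. For an amphiprotic species, pH ≈ ½(pKa₁ + pKa₂) = ½(7.19 + 12.34) = 9.76.

pH = 9.76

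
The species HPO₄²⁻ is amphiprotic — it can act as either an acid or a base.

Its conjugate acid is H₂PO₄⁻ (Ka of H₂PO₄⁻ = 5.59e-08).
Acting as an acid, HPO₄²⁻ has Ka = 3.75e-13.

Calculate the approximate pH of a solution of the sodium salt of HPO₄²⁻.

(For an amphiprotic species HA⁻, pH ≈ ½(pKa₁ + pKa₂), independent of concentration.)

pKa₁ = -log(5.59e-08) = 7.25; pKa₂ = -log(3.75e-13) = 12.43. For an amphiprotic species, pH ≈ ½(pKa₁ + pKa₂) = ½(7.25 + 12.43) = 9.84.

pH = 9.84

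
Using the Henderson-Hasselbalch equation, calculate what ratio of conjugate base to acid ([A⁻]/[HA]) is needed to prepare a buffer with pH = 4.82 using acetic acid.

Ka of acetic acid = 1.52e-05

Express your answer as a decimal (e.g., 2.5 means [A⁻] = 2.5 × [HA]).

pKa = -log(1.52e-05) = 4.8182. pH = pKa + log([A⁻]/[HA]), so log([A⁻]/[HA]) = pH − pKa = 4.82 − 4.8182 = 0.0018. [A⁻]/[HA] = 10^(0.0018) = 1.00

[A⁻]/[HA] = 1.00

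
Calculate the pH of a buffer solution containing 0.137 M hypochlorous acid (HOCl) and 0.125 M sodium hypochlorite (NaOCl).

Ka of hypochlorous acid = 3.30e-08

pKa = -log(3.30e-08) = 7.48. pH = pKa + log([A⁻]/[HA]) = 7.48 + log(0.125/0.137)

pH = 7.44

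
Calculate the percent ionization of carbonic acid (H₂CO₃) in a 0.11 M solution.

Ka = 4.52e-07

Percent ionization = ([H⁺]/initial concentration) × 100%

Using Ka equilibrium: x² + Ka×x - Ka×C = 0. Solving: [H⁺] = 2.2275e-04. Percent = (2.2275e-04/0.11) × 100

Percent ionization = 0.203%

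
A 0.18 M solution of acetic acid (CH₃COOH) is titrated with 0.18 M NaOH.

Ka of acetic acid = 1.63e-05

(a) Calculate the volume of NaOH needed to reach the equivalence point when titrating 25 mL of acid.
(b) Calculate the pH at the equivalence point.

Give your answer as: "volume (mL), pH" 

moles acid = 0.18 × 25/1000 = 0.0045 mol; V_base = moles/0.18 × 1000 = 25.0 mL. At equivalence only the conjugate base is present: [A⁻] = 0.0045/0.050 = 9.0000e-02 M. Kb = Kw/Ka = 6.13e-10; [OH⁻] = √(Kb × [A⁻]) = 7.4307e-06; pOH = 5.13; pH = 14 - pOH = 8.87.

V = 25.0 mL, pH = 8.87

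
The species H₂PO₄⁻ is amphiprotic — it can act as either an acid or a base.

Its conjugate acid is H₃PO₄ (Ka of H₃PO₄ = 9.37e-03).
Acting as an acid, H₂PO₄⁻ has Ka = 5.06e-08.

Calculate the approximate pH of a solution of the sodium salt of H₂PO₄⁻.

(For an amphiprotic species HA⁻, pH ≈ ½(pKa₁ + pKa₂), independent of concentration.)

pKa₁ = -log(9.37e-03) = 2.03; pKa₂ = -log(5.06e-08) = 7.30. For an amphiprotic species, pH ≈ ½(pKa₁ + pKa₂) = ½(2.03 + 7.30) = 4.66.

pH = 4.66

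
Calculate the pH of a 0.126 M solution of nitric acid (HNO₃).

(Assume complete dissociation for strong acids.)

[H⁺] = 0.126 M for strong acid. pH = -log[H⁺] = -log(0.126)

pH = 0.90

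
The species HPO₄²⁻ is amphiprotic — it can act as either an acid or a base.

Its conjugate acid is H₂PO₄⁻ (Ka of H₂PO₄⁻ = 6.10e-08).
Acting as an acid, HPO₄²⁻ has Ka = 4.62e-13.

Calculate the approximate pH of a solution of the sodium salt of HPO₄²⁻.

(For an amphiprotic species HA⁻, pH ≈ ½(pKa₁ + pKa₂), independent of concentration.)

pKa₁ = -log(6.10e-08) = 7.21; pKa₂ = -log(4.62e-13) = 12.34. For an amphiprotic species, pH ≈ ½(pKa₁ + pKa₂) = ½(7.21 + 12.34) = 9.78.

pH = 9.78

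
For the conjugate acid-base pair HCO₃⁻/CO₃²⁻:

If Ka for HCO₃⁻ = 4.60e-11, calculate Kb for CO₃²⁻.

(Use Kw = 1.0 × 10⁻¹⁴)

For a conjugate pair Ka × Kb = Kw, so Kb = Kw/Ka = 1.0 × 10⁻¹⁴ / 4.60e-11 = 2.17e-04.

K_b = 2.17e-04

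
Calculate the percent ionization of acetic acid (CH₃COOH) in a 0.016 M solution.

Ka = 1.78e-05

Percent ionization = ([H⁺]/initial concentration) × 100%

Using Ka equilibrium: x² + Ka×x - Ka×C = 0. Solving: [H⁺] = 5.2484e-04. Percent = (5.2484e-04/0.016) × 100

Percent ionization = 3.28%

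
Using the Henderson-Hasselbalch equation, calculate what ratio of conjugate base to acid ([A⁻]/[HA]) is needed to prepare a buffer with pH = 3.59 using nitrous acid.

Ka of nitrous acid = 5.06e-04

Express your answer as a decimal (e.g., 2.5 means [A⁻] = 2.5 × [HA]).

pKa = -log(5.06e-04) = 3.2958. pH = pKa + log([A⁻]/[HA]), so log([A⁻]/[HA]) = pH − pKa = 3.59 − 3.2958 = 0.2942. [A⁻]/[HA] = 10^(0.2942) = 1.97

[A⁻]/[HA] = 1.97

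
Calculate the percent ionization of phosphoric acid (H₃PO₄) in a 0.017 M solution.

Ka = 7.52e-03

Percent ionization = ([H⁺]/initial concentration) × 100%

Using Ka equilibrium: x² + Ka×x - Ka×C = 0. Solving: [H⁺] = 8.1554e-03. Percent = (8.1554e-03/0.017) × 100

Percent ionization = 48%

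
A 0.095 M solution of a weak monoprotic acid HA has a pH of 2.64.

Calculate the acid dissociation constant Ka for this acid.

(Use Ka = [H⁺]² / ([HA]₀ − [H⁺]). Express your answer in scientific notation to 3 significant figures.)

[H⁺] = 10^(−pH) = 10^(−2.64) = 2.291e-03 M. For HA ⇌ H⁺ + A⁻, Ka = [H⁺][A⁻]/[HA] = [H⁺]² / ([HA]₀ − [H⁺]) = (2.291e-03)² / (0.095 − 2.291e-03) = 5.66e-05.

K_a = 5.66e-05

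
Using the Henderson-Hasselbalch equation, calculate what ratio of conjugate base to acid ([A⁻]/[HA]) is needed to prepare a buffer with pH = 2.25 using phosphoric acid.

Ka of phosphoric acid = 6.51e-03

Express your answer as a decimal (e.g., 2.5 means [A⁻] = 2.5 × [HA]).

pKa = -log(6.51e-03) = 2.1864. pH = pKa + log([A⁻]/[HA]), so log([A⁻]/[HA]) = pH − pKa = 2.25 − 2.1864 = 0.0636. [A⁻]/[HA] = 10^(0.0636) = 1.16

[A⁻]/[HA] = 1.16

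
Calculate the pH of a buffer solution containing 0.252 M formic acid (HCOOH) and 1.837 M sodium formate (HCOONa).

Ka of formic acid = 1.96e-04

pKa = -log(1.96e-04) = 3.71. pH = pKa + log([A⁻]/[HA]) = 3.71 + log(1.837/0.252)

pH = 4.57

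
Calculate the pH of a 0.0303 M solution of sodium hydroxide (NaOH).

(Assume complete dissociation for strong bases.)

[OH⁻] = 0.0303 M for strong base. pOH = -log[OH⁻] = 1.52, pH = 14 - pOH

pH = 12.48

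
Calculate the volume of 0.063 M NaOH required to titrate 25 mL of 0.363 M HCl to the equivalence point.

At equivalence: moles acid = moles base. moles HCl = 0.363 × 25/1000 = 0.009075 mol. V_base = moles / 0.063 × 1000 = 144.0 mL.

V_{base} = 144.0 mL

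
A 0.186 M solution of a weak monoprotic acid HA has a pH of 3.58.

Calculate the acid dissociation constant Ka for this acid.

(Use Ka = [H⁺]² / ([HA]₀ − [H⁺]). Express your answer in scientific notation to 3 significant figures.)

[H⁺] = 10^(−pH) = 10^(−3.58) = 2.630e-04 M. For HA ⇌ H⁺ + A⁻, Ka = [H⁺][A⁻]/[HA] = [H⁺]² / ([HA]₀ − [H⁺]) = (2.630e-04)² / (0.186 − 2.630e-04) = 3.72e-07.

K_a = 3.72e-07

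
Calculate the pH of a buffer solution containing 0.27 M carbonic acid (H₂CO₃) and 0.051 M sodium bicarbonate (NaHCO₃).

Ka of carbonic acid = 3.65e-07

pKa = -log(3.65e-07) = 6.44. pH = pKa + log([A⁻]/[HA]) = 6.44 + log(0.051/0.27)

pH = 5.71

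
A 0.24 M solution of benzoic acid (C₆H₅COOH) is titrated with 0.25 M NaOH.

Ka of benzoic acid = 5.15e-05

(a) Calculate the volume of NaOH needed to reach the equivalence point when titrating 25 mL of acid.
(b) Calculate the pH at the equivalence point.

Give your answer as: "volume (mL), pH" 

moles acid = 0.24 × 25/1000 = 0.006 mol; V_base = moles/0.25 × 1000 = 24.0 mL. At equivalence only the conjugate base is present: [A⁻] = 0.006/0.049 = 1.2245e-01 M. Kb = Kw/Ka = 1.94e-10; [OH⁻] = √(Kb × [A⁻]) = 4.8761e-06; pOH = 5.31; pH = 14 - pOH = 8.69.

V = 24.0 mL, pH = 8.69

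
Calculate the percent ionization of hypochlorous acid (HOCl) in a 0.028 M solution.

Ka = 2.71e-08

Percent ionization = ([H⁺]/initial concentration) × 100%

Using Ka equilibrium: x² + Ka×x - Ka×C = 0. Solving: [H⁺] = 2.7533e-05. Percent = (2.7533e-05/0.028) × 100

Percent ionization = 0.0983%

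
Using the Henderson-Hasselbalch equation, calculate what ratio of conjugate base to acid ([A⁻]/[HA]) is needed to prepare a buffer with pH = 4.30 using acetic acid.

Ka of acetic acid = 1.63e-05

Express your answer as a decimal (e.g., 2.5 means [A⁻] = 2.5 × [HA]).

pKa = -log(1.63e-05) = 4.7878. pH = pKa + log([A⁻]/[HA]), so log([A⁻]/[HA]) = pH − pKa = 4.30 − 4.7878 = -0.4878. [A⁻]/[HA] = 10^(-0.4878) = 0.325

[A⁻]/[HA] = 0.325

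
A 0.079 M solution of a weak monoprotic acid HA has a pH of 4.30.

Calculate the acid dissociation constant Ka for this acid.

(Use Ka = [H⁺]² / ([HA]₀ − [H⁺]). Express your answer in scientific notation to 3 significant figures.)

[H⁺] = 10^(−pH) = 10^(−4.30) = 5.012e-05 M. For HA ⇌ H⁺ + A⁻, Ka = [H⁺][A⁻]/[HA] = [H⁺]² / ([HA]₀ − [H⁺]) = (5.012e-05)² / (0.079 − 5.012e-05) = 3.18e-08.

K_a = 3.18e-08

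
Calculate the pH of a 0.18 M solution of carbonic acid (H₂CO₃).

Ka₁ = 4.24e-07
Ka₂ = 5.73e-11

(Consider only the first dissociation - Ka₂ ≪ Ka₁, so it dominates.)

First dissociation dominates. From Ka₁ = [H⁺][HA⁻]/[H₂A], x² + Ka₁·x − Ka₁·C = 0 with C = 0.18 M and Ka₁ = 4.24e-07. Solving: [H⁺] = (−Ka₁ + √(Ka₁² + 4·Ka₁·C)) / 2 = 2.7605e-04 M. pH = -log(2.7605e-04) = 3.56.

pH = 3.56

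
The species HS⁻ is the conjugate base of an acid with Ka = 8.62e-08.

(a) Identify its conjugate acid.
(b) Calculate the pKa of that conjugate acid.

(a) The conjugate acid is formed by adding one H⁺ to HS⁻, giving H₂S. (b) pKa = -log(Ka) = -log(8.62e-08) = 7.06.

Conjugate acid: H₂S; pK_a = 7.06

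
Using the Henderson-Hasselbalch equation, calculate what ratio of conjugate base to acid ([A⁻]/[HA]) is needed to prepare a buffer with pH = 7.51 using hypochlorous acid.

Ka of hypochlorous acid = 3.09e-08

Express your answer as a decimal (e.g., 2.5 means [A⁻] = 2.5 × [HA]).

pKa = -log(3.09e-08) = 7.5100. pH = pKa + log([A⁻]/[HA]), so log([A⁻]/[HA]) = pH − pKa = 7.51 − 7.5100 = -0.0000. [A⁻]/[HA] = 10^(-0.0000) = 1.00

[A⁻]/[HA] = 1.00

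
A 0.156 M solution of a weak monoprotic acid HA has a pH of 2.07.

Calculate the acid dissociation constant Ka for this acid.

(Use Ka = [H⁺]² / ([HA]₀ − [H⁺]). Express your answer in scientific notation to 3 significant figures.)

[H⁺] = 10^(−pH) = 10^(−2.07) = 8.511e-03 M. For HA ⇌ H⁺ + A⁻, Ka = [H⁺][A⁻]/[HA] = [H⁺]² / ([HA]₀ − [H⁺]) = (8.511e-03)² / (0.156 − 8.511e-03) = 4.91e-04.

K_a = 4.91e-04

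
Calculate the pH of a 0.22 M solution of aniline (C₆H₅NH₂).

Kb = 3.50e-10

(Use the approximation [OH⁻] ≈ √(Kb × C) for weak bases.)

[OH⁻] = √(Kb × C) = √(3.50e-10 × 0.22) = 8.7750e-06. pOH = 5.06, pH = 14 - pOH

pH = 8.94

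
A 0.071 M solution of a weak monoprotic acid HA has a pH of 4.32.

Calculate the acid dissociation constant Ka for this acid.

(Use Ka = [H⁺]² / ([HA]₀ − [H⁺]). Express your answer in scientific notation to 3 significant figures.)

[H⁺] = 10^(−pH) = 10^(−4.32) = 4.786e-05 M. For HA ⇌ H⁺ + A⁻, Ka = [H⁺][A⁻]/[HA] = [H⁺]² / ([HA]₀ − [H⁺]) = (4.786e-05)² / (0.071 − 4.786e-05) = 3.23e-08.

K_a = 3.23e-08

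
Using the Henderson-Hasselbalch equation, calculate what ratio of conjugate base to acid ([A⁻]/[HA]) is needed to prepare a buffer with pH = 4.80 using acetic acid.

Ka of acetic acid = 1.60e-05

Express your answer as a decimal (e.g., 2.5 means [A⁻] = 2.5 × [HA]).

pKa = -log(1.60e-05) = 4.7959. pH = pKa + log([A⁻]/[HA]), so log([A⁻]/[HA]) = pH − pKa = 4.80 − 4.7959 = 0.0041. [A⁻]/[HA] = 10^(0.0041) = 1.01

[A⁻]/[HA] = 1.01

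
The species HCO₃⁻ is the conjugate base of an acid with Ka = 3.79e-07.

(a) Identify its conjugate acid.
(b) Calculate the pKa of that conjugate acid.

(a) The conjugate acid is formed by adding one H⁺ to HCO₃⁻, giving H₂CO₃. (b) pKa = -log(Ka) = -log(3.79e-07) = 6.42.

Conjugate acid: H₂CO₃; pK_a = 6.42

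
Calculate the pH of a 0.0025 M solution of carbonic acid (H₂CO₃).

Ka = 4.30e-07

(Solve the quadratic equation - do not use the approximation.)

x² + Ka×x - Ka×C = 0. Using quadratic formula: [H⁺] = 3.2573e-05

pH = 4.49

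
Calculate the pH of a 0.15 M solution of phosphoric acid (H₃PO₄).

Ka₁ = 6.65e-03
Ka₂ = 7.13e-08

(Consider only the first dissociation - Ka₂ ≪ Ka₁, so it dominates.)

First dissociation dominates. From Ka₁ = [H⁺][HA⁻]/[H₂A], x² + Ka₁·x − Ka₁·C = 0 with C = 0.15 M and Ka₁ = 6.65e-03. Solving: [H⁺] = (−Ka₁ + √(Ka₁² + 4·Ka₁·C)) / 2 = 2.8433e-02 M. pH = -log(2.8433e-02) = 1.55.

pH = 1.55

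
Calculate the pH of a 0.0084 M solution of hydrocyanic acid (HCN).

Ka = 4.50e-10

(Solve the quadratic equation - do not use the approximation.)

x² + Ka×x - Ka×C = 0. Using quadratic formula: [H⁺] = 1.9440e-06

pH = 5.71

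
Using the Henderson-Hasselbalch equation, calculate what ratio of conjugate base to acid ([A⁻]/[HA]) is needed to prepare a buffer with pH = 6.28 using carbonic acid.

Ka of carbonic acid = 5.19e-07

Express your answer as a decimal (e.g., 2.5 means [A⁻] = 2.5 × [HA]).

pKa = -log(5.19e-07) = 6.2848. pH = pKa + log([A⁻]/[HA]), so log([A⁻]/[HA]) = pH − pKa = 6.28 − 6.2848 = -0.0048. [A⁻]/[HA] = 10^(-0.0048) = 0.989

[A⁻]/[HA] = 0.989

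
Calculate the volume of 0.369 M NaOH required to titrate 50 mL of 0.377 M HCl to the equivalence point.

At equivalence: moles acid = moles base. moles HCl = 0.377 × 50/1000 = 0.01885 mol. V_base = moles / 0.369 × 1000 = 51.1 mL.

V_{base} = 51.1 mL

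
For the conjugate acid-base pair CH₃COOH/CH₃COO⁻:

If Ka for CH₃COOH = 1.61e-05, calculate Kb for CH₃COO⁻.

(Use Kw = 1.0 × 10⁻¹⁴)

For a conjugate pair Ka × Kb = Kw, so Kb = Kw/Ka = 1.0 × 10⁻¹⁴ / 1.61e-05 = 6.21e-10.

K_b = 6.21e-10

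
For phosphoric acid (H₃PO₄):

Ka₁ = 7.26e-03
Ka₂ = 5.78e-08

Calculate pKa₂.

pKa₂ = -log(Ka₂) = -log(5.78e-08) = 7.24.

pK_{a2} = 7.24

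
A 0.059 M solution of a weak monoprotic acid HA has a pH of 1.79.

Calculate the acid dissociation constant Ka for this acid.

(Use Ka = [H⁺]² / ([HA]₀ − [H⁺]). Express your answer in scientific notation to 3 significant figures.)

[H⁺] = 10^(−pH) = 10^(−1.79) = 1.622e-02 M. For HA ⇌ H⁺ + A⁻, Ka = [H⁺][A⁻]/[HA] = [H⁺]² / ([HA]₀ − [H⁺]) = (1.622e-02)² / (0.059 − 1.622e-02) = 6.15e-03.

K_a = 6.15e-03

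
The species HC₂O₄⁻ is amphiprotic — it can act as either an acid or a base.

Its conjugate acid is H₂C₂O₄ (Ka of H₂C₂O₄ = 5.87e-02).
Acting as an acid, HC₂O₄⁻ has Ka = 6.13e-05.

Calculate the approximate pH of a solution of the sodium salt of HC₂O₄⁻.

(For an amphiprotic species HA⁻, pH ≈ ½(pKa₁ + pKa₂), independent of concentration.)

pKa₁ = -log(5.87e-02) = 1.23; pKa₂ = -log(6.13e-05) = 4.21. For an amphiprotic species, pH ≈ ½(pKa₁ + pKa₂) = ½(1.23 + 4.21) = 2.72.

pH = 2.72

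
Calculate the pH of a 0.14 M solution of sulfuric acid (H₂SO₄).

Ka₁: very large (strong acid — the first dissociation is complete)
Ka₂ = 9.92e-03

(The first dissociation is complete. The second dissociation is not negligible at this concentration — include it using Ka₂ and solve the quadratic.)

First dissociation is complete: [H⁺]₀ = [HSO₄⁻]₀ = C = 0.14 M. Second dissociation HSO₄⁻ ⇌ H⁺ + SO₄²⁻: let x = [SO₄²⁻]. Ka₂ = (C + x)·x / (C − x) = 9.92e-03 → x² + (C + Ka₂)·x − Ka₂·C = 0 → x² + 0.14992·x − 1.389e-03 = 0. x = (−0.14992 + √(0.14992² + 4 × 1.389e-03)) / 2 = 8.7526e-03 M. [H⁺] = C + x = 0.14 + 8.7526e-03 = 1.4875e-01 M. pH = -log(1.4875e-01) = 0.83.

pH = 0.83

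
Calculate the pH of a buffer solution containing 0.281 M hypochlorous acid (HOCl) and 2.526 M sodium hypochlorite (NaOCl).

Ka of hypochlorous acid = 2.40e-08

pKa = -log(2.40e-08) = 7.62. pH = pKa + log([A⁻]/[HA]) = 7.62 + log(2.526/0.281)

pH = 8.57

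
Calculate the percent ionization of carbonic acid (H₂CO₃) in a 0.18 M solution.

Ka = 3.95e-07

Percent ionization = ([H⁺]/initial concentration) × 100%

Using Ka equilibrium: x² + Ka×x - Ka×C = 0. Solving: [H⁺] = 2.6645e-04. Percent = (2.6645e-04/0.18) × 100

Percent ionization = 0.148%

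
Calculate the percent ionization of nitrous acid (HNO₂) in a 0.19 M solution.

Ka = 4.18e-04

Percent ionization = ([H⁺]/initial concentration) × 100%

Using Ka equilibrium: x² + Ka×x - Ka×C = 0. Solving: [H⁺] = 8.7052e-03. Percent = (8.7052e-03/0.19) × 100

Percent ionization = 4.58%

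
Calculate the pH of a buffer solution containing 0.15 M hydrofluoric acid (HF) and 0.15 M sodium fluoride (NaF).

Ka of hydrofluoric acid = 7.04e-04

pKa = -log(7.04e-04) = 3.15. pH = pKa + log([A⁻]/[HA]) = 3.15 + log(0.15/0.15)

pH = 3.15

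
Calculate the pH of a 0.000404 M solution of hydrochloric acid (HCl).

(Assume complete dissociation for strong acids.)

[H⁺] = 0.000404 M for strong acid. pH = -log[H⁺] = -log(0.000404)

pH = 3.39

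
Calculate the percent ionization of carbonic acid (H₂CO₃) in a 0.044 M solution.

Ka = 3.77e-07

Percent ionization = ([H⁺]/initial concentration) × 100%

Using Ka equilibrium: x² + Ka×x - Ka×C = 0. Solving: [H⁺] = 1.2861e-04. Percent = (1.2861e-04/0.044) × 100

Percent ionization = 0.292%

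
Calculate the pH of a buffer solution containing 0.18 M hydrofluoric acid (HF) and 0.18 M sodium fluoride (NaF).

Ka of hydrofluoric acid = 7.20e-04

pKa = -log(7.20e-04) = 3.14. pH = pKa + log([A⁻]/[HA]) = 3.14 + log(0.18/0.18)

pH = 3.14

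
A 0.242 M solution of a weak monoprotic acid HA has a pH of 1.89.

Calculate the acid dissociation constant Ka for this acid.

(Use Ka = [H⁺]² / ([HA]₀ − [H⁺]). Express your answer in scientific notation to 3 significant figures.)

[H⁺] = 10^(−pH) = 10^(−1.89) = 1.288e-02 M. For HA ⇌ H⁺ + A⁻, Ka = [H⁺][A⁻]/[HA] = [H⁺]² / ([HA]₀ − [H⁺]) = (1.288e-02)² / (0.242 − 1.288e-02) = 7.24e-04.

K_a = 7.24e-04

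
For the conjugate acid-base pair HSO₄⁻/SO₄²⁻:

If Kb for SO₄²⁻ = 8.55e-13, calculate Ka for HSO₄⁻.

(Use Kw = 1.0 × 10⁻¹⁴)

For a conjugate pair Ka × Kb = Kw, so Ka = Kw/Kb = 1.0 × 10⁻¹⁴ / 8.55e-13 = 1.17e-02.

K_a = 1.17e-02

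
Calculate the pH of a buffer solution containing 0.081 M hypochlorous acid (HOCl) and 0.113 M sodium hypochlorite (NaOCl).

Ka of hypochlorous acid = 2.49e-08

pKa = -log(2.49e-08) = 7.60. pH = pKa + log([A⁻]/[HA]) = 7.60 + log(0.113/0.081)

pH = 7.75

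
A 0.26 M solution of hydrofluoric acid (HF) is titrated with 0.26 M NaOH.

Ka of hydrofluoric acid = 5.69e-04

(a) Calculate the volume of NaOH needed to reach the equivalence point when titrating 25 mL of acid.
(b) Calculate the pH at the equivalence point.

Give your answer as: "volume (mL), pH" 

moles acid = 0.26 × 25/1000 = 0.0065 mol; V_base = moles/0.26 × 1000 = 25.0 mL. At equivalence only the conjugate base is present: [A⁻] = 0.0065/0.050 = 1.3000e-01 M. Kb = Kw/Ka = 1.76e-11; [OH⁻] = √(Kb × [A⁻]) = 1.5115e-06; pOH = 5.82; pH = 14 - pOH = 8.18.

V = 25.0 mL, pH = 8.18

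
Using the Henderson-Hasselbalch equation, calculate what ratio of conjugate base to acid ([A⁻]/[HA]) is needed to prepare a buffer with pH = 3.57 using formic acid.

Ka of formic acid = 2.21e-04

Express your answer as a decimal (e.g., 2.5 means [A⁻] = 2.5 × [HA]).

pKa = -log(2.21e-04) = 3.6556. pH = pKa + log([A⁻]/[HA]), so log([A⁻]/[HA]) = pH − pKa = 3.57 − 3.6556 = -0.0856. [A⁻]/[HA] = 10^(-0.0856) = 0.821

[A⁻]/[HA] = 0.821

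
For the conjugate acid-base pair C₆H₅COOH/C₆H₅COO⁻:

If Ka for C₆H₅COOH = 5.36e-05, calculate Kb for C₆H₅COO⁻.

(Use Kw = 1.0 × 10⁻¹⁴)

For a conjugate pair Ka × Kb = Kw, so Kb = Kw/Ka = 1.0 × 10⁻¹⁴ / 5.36e-05 = 1.87e-10.

K_b = 1.87e-10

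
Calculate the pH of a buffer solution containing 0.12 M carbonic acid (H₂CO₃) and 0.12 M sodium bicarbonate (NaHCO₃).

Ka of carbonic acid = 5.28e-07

pKa = -log(5.28e-07) = 6.28. pH = pKa + log([A⁻]/[HA]) = 6.28 + log(0.12/0.12)

pH = 6.28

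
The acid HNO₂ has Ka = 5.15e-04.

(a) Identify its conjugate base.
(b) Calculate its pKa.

(a) The conjugate base is formed by removing one H⁺ from HNO₂, giving NO₂⁻. (b) pKa = -log(Ka) = -log(5.15e-04) = 3.29.

Conjugate base: NO₂⁻; pK_a = 3.29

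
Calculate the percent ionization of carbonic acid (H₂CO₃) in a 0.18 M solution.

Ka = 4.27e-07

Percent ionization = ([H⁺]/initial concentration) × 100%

Using Ka equilibrium: x² + Ka×x - Ka×C = 0. Solving: [H⁺] = 2.7702e-04. Percent = (2.7702e-04/0.18) × 100

Percent ionization = 0.154%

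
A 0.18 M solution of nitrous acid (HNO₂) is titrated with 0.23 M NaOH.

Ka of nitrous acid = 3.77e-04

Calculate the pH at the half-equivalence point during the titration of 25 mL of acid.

At half-equivalence [HA] = [A⁻], so Henderson-Hasselbalch gives pH = pKa = -log(3.77e-04) = 3.42.

pH = pKa = 3.42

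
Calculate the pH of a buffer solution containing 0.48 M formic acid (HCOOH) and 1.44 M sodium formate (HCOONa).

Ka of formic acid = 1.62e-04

pKa = -log(1.62e-04) = 3.79. pH = pKa + log([A⁻]/[HA]) = 3.79 + log(1.44/0.48)

pH = 4.27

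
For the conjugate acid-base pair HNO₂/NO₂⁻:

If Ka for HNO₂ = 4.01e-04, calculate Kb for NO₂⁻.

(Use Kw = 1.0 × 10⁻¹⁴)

For a conjugate pair Ka × Kb = Kw, so Kb = Kw/Ka = 1.0 × 10⁻¹⁴ / 4.01e-04 = 2.49e-11.

K_b = 2.49e-11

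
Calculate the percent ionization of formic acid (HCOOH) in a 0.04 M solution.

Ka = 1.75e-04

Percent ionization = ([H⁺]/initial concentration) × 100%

Using Ka equilibrium: x² + Ka×x - Ka×C = 0. Solving: [H⁺] = 2.5597e-03. Percent = (2.5597e-03/0.04) × 100

Percent ionization = 6.4%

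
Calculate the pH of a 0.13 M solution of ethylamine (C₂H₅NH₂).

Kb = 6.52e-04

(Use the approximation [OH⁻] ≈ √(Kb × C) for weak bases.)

[OH⁻] = √(Kb × C) = √(6.52e-04 × 0.13) = 9.2065e-03. pOH = 2.04, pH = 14 - pOH

pH = 11.96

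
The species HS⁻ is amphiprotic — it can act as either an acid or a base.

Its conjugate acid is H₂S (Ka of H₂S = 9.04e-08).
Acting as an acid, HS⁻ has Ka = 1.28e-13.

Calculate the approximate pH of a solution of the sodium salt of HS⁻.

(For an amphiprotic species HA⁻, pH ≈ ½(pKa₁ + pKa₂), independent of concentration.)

pKa₁ = -log(9.04e-08) = 7.04; pKa₂ = -log(1.28e-13) = 12.89. For an amphiprotic species, pH ≈ ½(pKa₁ + pKa₂) = ½(7.04 + 12.89) = 9.97.

pH = 9.97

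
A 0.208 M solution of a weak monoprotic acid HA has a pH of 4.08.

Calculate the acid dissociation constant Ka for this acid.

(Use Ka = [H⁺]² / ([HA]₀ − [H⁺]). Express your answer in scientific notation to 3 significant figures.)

[H⁺] = 10^(−pH) = 10^(−4.08) = 8.318e-05 M. For HA ⇌ H⁺ + A⁻, Ka = [H⁺][A⁻]/[HA] = [H⁺]² / ([HA]₀ − [H⁺]) = (8.318e-05)² / (0.208 − 8.318e-05) = 3.33e-08.

K_a = 3.33e-08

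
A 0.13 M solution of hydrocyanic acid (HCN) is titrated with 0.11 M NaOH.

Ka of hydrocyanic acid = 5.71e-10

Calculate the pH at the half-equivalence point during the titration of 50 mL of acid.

At half-equivalence [HA] = [A⁻], so Henderson-Hasselbalch gives pH = pKa = -log(5.71e-10) = 9.24.

pH = pKa = 9.24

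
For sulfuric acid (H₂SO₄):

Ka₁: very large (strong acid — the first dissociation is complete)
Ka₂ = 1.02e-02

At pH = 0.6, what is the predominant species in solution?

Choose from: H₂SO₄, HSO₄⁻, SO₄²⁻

The first dissociation is complete, so H₂SO₄ itself is never the predominant species in water; pKa₂ = -log(1.02e-02) = 1.99. For a polyprotic acid the predominant species crosses at each pKa: below pKa_n the protonated form dominates, above it the deprotonated form does. At pH = 0.6, the predominant species is HSO₄⁻.

HSO₄⁻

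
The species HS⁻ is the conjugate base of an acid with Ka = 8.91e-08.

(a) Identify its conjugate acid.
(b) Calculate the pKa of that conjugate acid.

(a) The conjugate acid is formed by adding one H⁺ to HS⁻, giving H₂S. (b) pKa = -log(Ka) = -log(8.91e-08) = 7.05.

Conjugate acid: H₂S; pK_a = 7.05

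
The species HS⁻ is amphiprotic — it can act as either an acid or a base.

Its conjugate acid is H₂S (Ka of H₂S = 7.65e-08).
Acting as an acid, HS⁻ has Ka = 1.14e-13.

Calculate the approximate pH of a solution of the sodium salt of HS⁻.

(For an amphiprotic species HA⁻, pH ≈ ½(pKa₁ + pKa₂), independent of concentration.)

pKa₁ = -log(7.65e-08) = 7.12; pKa₂ = -log(1.14e-13) = 12.94. For an amphiprotic species, pH ≈ ½(pKa₁ + pKa₂) = ½(7.12 + 12.94) = 10.03.

pH = 10.03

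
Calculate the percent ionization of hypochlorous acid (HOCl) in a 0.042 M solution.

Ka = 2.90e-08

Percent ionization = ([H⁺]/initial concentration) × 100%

Using Ka equilibrium: x² + Ka×x - Ka×C = 0. Solving: [H⁺] = 3.4885e-05. Percent = (3.4885e-05/0.042) × 100

Percent ionization = 0.0831%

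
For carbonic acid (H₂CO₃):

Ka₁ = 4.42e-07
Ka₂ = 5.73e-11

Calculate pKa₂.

pKa₂ = -log(Ka₂) = -log(5.73e-11) = 10.24.

pK_{a2} = 10.24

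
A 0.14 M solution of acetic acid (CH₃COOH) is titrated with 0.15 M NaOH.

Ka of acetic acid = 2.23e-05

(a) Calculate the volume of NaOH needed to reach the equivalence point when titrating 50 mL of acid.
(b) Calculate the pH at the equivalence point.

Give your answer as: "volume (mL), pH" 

moles acid = 0.14 × 50/1000 = 0.007 mol; V_base = moles/0.15 × 1000 = 46.7 mL. At equivalence only the conjugate base is present: [A⁻] = 0.007/0.097 = 7.2414e-02 M. Kb = Kw/Ka = 4.48e-10; [OH⁻] = √(Kb × [A⁻]) = 5.6985e-06; pOH = 5.24; pH = 14 - pOH = 8.76.

V = 46.7 mL, pH = 8.76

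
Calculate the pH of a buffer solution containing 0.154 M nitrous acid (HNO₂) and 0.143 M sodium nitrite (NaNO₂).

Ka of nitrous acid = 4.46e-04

pKa = -log(4.46e-04) = 3.35. pH = pKa + log([A⁻]/[HA]) = 3.35 + log(0.143/0.154)

pH = 3.32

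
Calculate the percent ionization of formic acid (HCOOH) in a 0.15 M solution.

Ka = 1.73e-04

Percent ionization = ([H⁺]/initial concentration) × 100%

Using Ka equilibrium: x² + Ka×x - Ka×C = 0. Solving: [H⁺] = 5.0083e-03. Percent = (5.0083e-03/0.15) × 100

Percent ionization = 3.34%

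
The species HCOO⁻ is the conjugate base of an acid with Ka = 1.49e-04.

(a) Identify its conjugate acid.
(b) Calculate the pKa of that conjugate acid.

(a) The conjugate acid is formed by adding one H⁺ to HCOO⁻, giving HCOOH. (b) pKa = -log(Ka) = -log(1.49e-04) = 3.83.

Conjugate acid: HCOOH; pK_a = 3.83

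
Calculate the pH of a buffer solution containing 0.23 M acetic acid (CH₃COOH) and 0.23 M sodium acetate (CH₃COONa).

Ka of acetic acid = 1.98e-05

pKa = -log(1.98e-05) = 4.70. pH = pKa + log([A⁻]/[HA]) = 4.70 + log(0.23/0.23)

pH = 4.70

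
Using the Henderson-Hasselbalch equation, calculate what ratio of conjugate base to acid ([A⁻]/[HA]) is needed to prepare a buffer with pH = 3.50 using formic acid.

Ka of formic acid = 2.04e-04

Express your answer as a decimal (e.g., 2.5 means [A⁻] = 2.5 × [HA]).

pKa = -log(2.04e-04) = 3.6904. pH = pKa + log([A⁻]/[HA]), so log([A⁻]/[HA]) = pH − pKa = 3.50 − 3.6904 = -0.1904. [A⁻]/[HA] = 10^(-0.1904) = 0.645

[A⁻]/[HA] = 0.645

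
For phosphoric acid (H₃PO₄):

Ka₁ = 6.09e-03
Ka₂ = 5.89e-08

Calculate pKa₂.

pKa₂ = -log(Ka₂) = -log(5.89e-08) = 7.23.

pK_{a2} = 7.23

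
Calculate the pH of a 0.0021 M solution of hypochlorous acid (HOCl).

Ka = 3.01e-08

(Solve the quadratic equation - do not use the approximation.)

x² + Ka×x - Ka×C = 0. Using quadratic formula: [H⁺] = 7.9354e-06

pH = 5.10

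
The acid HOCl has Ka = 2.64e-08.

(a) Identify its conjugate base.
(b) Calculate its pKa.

(a) The conjugate base is formed by removing one H⁺ from HOCl, giving OCl⁻. (b) pKa = -log(Ka) = -log(2.64e-08) = 7.58.

Conjugate base: OCl⁻; pK_a = 7.58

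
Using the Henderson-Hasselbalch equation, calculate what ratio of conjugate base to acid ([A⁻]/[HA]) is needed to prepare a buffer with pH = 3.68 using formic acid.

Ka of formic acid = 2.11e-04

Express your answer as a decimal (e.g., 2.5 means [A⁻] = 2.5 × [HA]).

pKa = -log(2.11e-04) = 3.6757. pH = pKa + log([A⁻]/[HA]), so log([A⁻]/[HA]) = pH − pKa = 3.68 − 3.6757 = 0.0043. [A⁻]/[HA] = 10^(0.0043) = 1.01

[A⁻]/[HA] = 1.01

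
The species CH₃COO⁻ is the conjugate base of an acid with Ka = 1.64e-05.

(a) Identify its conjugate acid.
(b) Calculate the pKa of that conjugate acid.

(a) The conjugate acid is formed by adding one H⁺ to CH₃COO⁻, giving CH₃COOH. (b) pKa = -log(Ka) = -log(1.64e-05) = 4.79.

Conjugate acid: CH₃COOH; pK_a = 4.79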